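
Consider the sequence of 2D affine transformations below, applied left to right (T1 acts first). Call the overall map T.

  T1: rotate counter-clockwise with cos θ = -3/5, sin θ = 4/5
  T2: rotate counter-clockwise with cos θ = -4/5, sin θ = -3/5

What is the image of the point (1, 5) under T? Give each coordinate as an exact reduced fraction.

T1 rotate counter-clockwise with cos θ = -3/5, sin θ = 4/5: (1, 5) → (-23/5, -11/5)
T2 rotate counter-clockwise with cos θ = -4/5, sin θ = -3/5: (-23/5, -11/5) → (59/25, 113/25)

T(p) = (59/25, 113/25)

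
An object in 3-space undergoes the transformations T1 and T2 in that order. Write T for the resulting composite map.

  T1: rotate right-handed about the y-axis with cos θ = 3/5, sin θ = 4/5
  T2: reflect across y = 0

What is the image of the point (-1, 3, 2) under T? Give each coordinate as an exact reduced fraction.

T1 rotate right-handed about the y-axis with cos θ = 3/5, sin θ = 4/5: (-1, 3, 2) → (1, 3, 2)
T2 reflect across y = 0: (1, 3, 2) → (1, -3, 2)

T(p) = (1, -3, 2)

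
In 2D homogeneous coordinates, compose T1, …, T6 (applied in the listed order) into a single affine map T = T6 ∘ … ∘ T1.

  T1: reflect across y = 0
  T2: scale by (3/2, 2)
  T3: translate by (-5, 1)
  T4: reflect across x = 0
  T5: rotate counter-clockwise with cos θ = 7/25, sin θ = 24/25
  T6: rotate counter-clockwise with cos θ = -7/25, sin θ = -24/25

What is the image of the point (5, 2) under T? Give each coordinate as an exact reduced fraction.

T(p) = (-4651/1250, -741/625)

T1 reflect across y = 0: (5, 2) → (5, -2)
T2 scale by (3/2, 2): (5, -2) → (15/2, -4)
T3 translate by (-5, 1): (15/2, -4) → (5/2, -3)
T4 reflect across x = 0: (5/2, -3) → (-5/2, -3)
T5 rotate counter-clockwise with cos θ = 7/25, sin θ = 24/25: (-5/2, -3) → (109/50, -81/25)
T6 rotate counter-clockwise with cos θ = -7/25, sin θ = -24/25: (109/50, -81/25) → (-4651/1250, -741/625)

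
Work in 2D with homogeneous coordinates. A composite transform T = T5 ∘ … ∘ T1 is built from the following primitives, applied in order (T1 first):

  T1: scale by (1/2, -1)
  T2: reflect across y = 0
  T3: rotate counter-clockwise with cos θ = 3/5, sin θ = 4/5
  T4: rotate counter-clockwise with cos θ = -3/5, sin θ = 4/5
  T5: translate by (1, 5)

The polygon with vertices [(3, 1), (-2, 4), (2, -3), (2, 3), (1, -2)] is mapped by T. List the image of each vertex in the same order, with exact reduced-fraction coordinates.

image vertices: (-1/2, 4), (2, 1), (0, 8), (0, 2), (1/2, 7)

T1 scale by (1/2, -1): (3, 1) → (3/2, -1); (-2, 4) → (-1, -4); (2, -3) → (1, 3); (2, 3) → (1, -3); (1, -2) → (1/2, 2)
T2 reflect across y = 0: (3/2, -1) → (3/2, 1); (-1, -4) → (-1, 4); (1, 3) → (1, -3); (1, -3) → (1, 3); (1/2, 2) → (1/2, -2)
T3 rotate counter-clockwise with cos θ = 3/5, sin θ = 4/5: (3/2, 1) → (1/10, 9/5); (-1, 4) → (-19/5, 8/5); (1, -3) → (3, -1); (1, 3) → (-9/5, 13/5); (1/2, -2) → (19/10, -4/5)
T4 rotate counter-clockwise with cos θ = -3/5, sin θ = 4/5: (1/10, 9/5) → (-3/2, -1); (-19/5, 8/5) → (1, -4); (3, -1) → (-1, 3); (-9/5, 13/5) → (-1, -3); (19/10, -4/5) → (-1/2, 2)
T5 translate by (1, 5): (-3/2, -1) → (-1/2, 4); (1, -4) → (2, 1); (-1, 3) → (0, 8); (-1, -3) → (0, 2); (-1/2, 2) → (1/2, 7)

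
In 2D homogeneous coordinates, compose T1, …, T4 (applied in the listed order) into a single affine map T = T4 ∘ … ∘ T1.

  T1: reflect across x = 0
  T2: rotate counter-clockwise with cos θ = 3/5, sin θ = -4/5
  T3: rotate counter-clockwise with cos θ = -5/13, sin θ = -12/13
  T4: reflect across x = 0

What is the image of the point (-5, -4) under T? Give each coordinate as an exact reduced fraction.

T(p) = (379/65, 172/65)

T1 reflect across x = 0: (-5, -4) → (5, -4)
T2 rotate counter-clockwise with cos θ = 3/5, sin θ = -4/5: (5, -4) → (-1/5, -32/5)
T3 rotate counter-clockwise with cos θ = -5/13, sin θ = -12/13: (-1/5, -32/5) → (-379/65, 172/65)
T4 reflect across x = 0: (-379/65, 172/65) → (379/65, 172/65)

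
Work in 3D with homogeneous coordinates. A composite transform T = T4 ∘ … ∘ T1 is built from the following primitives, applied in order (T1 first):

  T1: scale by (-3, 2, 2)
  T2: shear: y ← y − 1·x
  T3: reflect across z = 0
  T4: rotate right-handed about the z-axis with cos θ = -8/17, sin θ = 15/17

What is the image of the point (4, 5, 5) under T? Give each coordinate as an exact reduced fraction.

T(p) = (-234/17, -356/17, -10)

T1 scale by (-3, 2, 2): (4, 5, 5) → (-12, 10, 10)
T2 shear: y ← y − 1·x: (-12, 10, 10) → (-12, 22, 10)
T3 reflect across z = 0: (-12, 22, 10) → (-12, 22, -10)
T4 rotate right-handed about the z-axis with cos θ = -8/17, sin θ = 15/17: (-12, 22, -10) → (-234/17, -356/17, -10)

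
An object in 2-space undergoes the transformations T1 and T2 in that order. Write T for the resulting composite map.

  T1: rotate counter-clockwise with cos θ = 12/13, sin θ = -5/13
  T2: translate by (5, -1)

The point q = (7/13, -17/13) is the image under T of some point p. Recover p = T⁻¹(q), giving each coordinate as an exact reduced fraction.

T1 = [12/13 5/13 0; -5/13 12/13 0; 0 0 1]
T2·T1 = [12/13 5/13 5; -5/13 12/13 -1; 0 0 1]
det M = 1; M⁻¹ = [12/13 -5/13 -5; 5/13 12/13 -1; 0 0 1]
M⁻¹ · (7/13, -17/13)ᵀ = (-4, -2)ᵀ

p = (-4, -2)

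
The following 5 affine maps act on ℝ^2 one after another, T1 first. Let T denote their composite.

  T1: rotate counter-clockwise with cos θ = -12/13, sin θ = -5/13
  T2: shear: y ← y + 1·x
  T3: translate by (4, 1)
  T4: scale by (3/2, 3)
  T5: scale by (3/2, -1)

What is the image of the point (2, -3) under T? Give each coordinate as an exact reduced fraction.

T1 rotate counter-clockwise with cos θ = -12/13, sin θ = -5/13: (2, -3) → (-3, 2)
T2 shear: y ← y + 1·x: (-3, 2) → (-3, -1)
T3 translate by (4, 1): (-3, -1) → (1, 0)
T4 scale by (3/2, 3): (1, 0) → (3/2, 0)
T5 scale by (3/2, -1): (3/2, 0) → (9/4, 0)

T(p) = (9/4, 0)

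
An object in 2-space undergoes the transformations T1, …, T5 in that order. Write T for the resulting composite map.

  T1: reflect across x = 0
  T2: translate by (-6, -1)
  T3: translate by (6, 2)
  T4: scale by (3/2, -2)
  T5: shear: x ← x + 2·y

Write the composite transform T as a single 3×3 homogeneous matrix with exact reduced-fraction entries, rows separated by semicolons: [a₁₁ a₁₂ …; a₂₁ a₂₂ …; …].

T = [-3/2 -4 -4; 0 -2 -2; 0 0 1]

T1 = [-1 0 0; 0 1 0; 0 0 1]
T2·T1 = [-1 0 -6; 0 1 -1; 0 0 1]
T3·…·T1 = [-1 0 0; 0 1 1; 0 0 1]
T4·…·T1 = [-3/2 0 0; 0 -2 -2; 0 0 1]
T5·…·T1 = [-3/2 -4 -4; 0 -2 -2; 0 0 1]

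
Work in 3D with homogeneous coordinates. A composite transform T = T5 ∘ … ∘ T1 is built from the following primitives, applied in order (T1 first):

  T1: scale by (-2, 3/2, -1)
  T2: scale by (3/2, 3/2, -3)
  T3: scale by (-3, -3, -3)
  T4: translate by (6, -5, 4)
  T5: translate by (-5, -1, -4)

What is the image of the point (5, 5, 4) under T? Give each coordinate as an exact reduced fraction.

T(p) = (46, -159/4, -36)

T1 scale by (-2, 3/2, -1): (5, 5, 4) → (-10, 15/2, -4)
T2 scale by (3/2, 3/2, -3): (-10, 15/2, -4) → (-15, 45/4, 12)
T3 scale by (-3, -3, -3): (-15, 45/4, 12) → (45, -135/4, -36)
T4 translate by (6, -5, 4): (45, -135/4, -36) → (51, -155/4, -32)
T5 translate by (-5, -1, -4): (51, -155/4, -32) → (46, -159/4, -36)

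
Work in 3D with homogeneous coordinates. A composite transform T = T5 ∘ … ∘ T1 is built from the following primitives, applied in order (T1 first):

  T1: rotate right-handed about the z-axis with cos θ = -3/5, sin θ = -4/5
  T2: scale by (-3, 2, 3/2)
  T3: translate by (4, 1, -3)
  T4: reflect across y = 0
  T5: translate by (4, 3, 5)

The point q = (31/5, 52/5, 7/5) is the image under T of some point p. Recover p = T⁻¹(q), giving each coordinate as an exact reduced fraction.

T1 = [-3/5 4/5 0 0; -4/5 -3/5 0 0; 0 0 1 0; 0 0 0 1]
T2·T1 = [9/5 -12/5 0 0; -8/5 -6/5 0 0; 0 0 3/2 0; 0 0 0 1]
T3·…·T1 = [9/5 -12/5 0 4; -8/5 -6/5 0 1; 0 0 3/2 -3; 0 0 0 1]
T4·…·T1 = [9/5 -12/5 0 4; 8/5 6/5 0 -1; 0 0 3/2 -3; 0 0 0 1]
T5·…·T1 = [9/5 -12/5 0 8; 8/5 6/5 0 2; 0 0 3/2 2; 0 0 0 1]
det M = 9; M⁻¹ = [1/5 2/5 0 -12/5; -4/15 3/10 0 23/15; 0 0 2/3 -4/3; 0 0 0 1]
M⁻¹ · (31/5, 52/5, 7/5)ᵀ = (3, 3, -2/5)ᵀ

p = (3, 3, -2/5)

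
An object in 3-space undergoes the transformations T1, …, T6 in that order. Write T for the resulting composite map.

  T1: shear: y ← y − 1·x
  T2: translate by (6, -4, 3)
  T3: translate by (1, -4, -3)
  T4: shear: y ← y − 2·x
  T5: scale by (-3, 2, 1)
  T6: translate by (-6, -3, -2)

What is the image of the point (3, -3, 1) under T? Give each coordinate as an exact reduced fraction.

T1 shear: y ← y − 1·x: (3, -3, 1) → (3, -6, 1)
T2 translate by (6, -4, 3): (3, -6, 1) → (9, -10, 4)
T3 translate by (1, -4, -3): (9, -10, 4) → (10, -14, 1)
T4 shear: y ← y − 2·x: (10, -14, 1) → (10, -34, 1)
T5 scale by (-3, 2, 1): (10, -34, 1) → (-30, -68, 1)
T6 translate by (-6, -3, -2): (-30, -68, 1) → (-36, -71, -1)

T(p) = (-36, -71, -1)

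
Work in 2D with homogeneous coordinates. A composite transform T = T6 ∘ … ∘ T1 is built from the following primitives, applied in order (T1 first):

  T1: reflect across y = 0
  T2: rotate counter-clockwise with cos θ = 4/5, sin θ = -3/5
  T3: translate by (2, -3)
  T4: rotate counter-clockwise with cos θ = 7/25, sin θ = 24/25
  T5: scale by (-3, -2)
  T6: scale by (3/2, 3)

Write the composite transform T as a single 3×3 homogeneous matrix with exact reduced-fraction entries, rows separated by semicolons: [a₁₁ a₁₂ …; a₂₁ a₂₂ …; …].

T1 = [1 0 0; 0 -1 0; 0 0 1]
T2·T1 = [4/5 -3/5 0; -3/5 -4/5 0; 0 0 1]
T3·…·T1 = [4/5 -3/5 2; -3/5 -4/5 -3; 0 0 1]
T4·…·T1 = [4/5 3/5 86/25; 3/5 -4/5 27/25; 0 0 1]
T5·…·T1 = [-12/5 -9/5 -258/25; -6/5 8/5 -54/25; 0 0 1]
T6·…·T1 = [-18/5 -27/10 -387/25; -18/5 24/5 -162/25; 0 0 1]

T = [-18/5 -27/10 -387/25; -18/5 24/5 -162/25; 0 0 1]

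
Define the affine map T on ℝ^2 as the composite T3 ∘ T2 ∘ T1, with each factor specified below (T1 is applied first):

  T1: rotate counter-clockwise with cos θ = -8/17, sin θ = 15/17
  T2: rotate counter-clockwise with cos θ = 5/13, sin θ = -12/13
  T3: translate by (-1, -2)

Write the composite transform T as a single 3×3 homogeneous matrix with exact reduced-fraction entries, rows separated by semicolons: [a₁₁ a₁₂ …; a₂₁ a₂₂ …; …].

T1 = [-8/17 -15/17 0; 15/17 -8/17 0; 0 0 1]
T2·T1 = [140/221 -171/221 0; 171/221 140/221 0; 0 0 1]
T3·…·T1 = [140/221 -171/221 -1; 171/221 140/221 -2; 0 0 1]

T = [140/221 -171/221 -1; 171/221 140/221 -2; 0 0 1]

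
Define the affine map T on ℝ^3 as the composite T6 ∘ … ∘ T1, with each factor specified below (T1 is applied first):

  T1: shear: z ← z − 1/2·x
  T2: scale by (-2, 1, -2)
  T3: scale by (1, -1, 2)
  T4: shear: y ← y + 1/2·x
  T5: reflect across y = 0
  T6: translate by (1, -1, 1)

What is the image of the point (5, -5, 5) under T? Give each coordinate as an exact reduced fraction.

T1 shear: z ← z − 1/2·x: (5, -5, 5) → (5, -5, 5/2)
T2 scale by (-2, 1, -2): (5, -5, 5/2) → (-10, -5, -5)
T3 scale by (1, -1, 2): (-10, -5, -5) → (-10, 5, -10)
T4 shear: y ← y + 1/2·x: (-10, 5, -10) → (-10, 0, -10)
T5 reflect across y = 0: (-10, 0, -10) → (-10, 0, -10)
T6 translate by (1, -1, 1): (-10, 0, -10) → (-9, -1, -9)

T(p) = (-9, -1, -9)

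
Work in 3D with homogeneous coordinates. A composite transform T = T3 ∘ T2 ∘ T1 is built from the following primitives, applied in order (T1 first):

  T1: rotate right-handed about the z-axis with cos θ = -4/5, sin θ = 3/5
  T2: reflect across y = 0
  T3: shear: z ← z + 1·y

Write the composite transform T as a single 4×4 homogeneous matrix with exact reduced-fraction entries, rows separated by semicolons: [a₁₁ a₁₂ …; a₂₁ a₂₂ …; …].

T1 = [-4/5 -3/5 0 0; 3/5 -4/5 0 0; 0 0 1 0; 0 0 0 1]
T2·T1 = [-4/5 -3/5 0 0; -3/5 4/5 0 0; 0 0 1 0; 0 0 0 1]
T3·…·T1 = [-4/5 -3/5 0 0; -3/5 4/5 0 0; -3/5 4/5 1 0; 0 0 0 1]

T = [-4/5 -3/5 0 0; -3/5 4/5 0 0; -3/5 4/5 1 0; 0 0 0 1]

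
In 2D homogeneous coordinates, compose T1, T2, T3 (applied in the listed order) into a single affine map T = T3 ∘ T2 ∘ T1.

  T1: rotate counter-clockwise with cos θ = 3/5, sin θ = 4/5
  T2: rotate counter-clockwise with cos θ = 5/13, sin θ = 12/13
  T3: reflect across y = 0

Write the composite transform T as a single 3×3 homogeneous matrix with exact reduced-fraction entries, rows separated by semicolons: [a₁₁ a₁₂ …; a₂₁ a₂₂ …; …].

T1 = [3/5 -4/5 0; 4/5 3/5 0; 0 0 1]
T2·T1 = [-33/65 -56/65 0; 56/65 -33/65 0; 0 0 1]
T3·…·T1 = [-33/65 -56/65 0; -56/65 33/65 0; 0 0 1]

T = [-33/65 -56/65 0; -56/65 33/65 0; 0 0 1]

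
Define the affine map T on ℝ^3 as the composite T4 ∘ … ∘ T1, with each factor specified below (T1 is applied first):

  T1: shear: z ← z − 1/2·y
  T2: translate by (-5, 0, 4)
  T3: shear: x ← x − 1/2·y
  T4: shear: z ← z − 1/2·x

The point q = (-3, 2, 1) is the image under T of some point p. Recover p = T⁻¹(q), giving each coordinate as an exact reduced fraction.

p = (3, 2, -7/2)

T1 = [1 0 0 0; 0 1 0 0; 0 -1/2 1 0; 0 0 0 1]
T2·T1 = [1 0 0 -5; 0 1 0 0; 0 -1/2 1 4; 0 0 0 1]
T3·…·T1 = [1 -1/2 0 -5; 0 1 0 0; 0 -1/2 1 4; 0 0 0 1]
T4·…·T1 = [1 -1/2 0 -5; 0 1 0 0; -1/2 -1/4 1 13/2; 0 0 0 1]
det M = 1; M⁻¹ = [1 1/2 0 5; 0 1 0 0; 1/2 1/2 1 -4; 0 0 0 1]
M⁻¹ · (-3, 2, 1)ᵀ = (3, 2, -7/2)ᵀ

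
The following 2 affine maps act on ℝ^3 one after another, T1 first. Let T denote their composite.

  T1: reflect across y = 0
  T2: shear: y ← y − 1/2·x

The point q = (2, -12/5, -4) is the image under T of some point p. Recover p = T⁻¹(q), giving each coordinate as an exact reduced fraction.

p = (2, 7/5, -4)

T1 = [1 0 0 0; 0 -1 0 0; 0 0 1 0; 0 0 0 1]
T2·T1 = [1 0 0 0; -1/2 -1 0 0; 0 0 1 0; 0 0 0 1]
det M = -1; M⁻¹ = [1 0 0 0; -1/2 -1 0 0; 0 0 1 0; 0 0 0 1]
M⁻¹ · (2, -12/5, -4)ᵀ = (2, 7/5, -4)ᵀ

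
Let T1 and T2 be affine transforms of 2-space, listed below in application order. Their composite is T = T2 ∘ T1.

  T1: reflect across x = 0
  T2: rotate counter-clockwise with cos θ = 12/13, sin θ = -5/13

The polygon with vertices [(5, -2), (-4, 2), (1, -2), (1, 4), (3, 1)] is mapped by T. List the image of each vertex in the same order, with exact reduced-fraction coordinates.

image vertices: (-70/13, 1/13), (58/13, 4/13), (-22/13, -19/13), (8/13, 53/13), (-31/13, 27/13)

T1 reflect across x = 0: (5, -2) → (-5, -2); (-4, 2) → (4, 2); (1, -2) → (-1, -2); (1, 4) → (-1, 4); (3, 1) → (-3, 1)
T2 rotate counter-clockwise with cos θ = 12/13, sin θ = -5/13: (-5, -2) → (-70/13, 1/13); (4, 2) → (58/13, 4/13); (-1, -2) → (-22/13, -19/13); (-1, 4) → (8/13, 53/13); (-3, 1) → (-31/13, 27/13)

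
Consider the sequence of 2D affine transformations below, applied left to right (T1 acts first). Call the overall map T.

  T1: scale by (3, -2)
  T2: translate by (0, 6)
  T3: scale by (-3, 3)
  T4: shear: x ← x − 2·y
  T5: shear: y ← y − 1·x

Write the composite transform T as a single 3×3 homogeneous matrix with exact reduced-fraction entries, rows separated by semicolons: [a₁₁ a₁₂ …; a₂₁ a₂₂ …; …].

T = [-9 12 -36; 9 -18 54; 0 0 1]

T1 = [3 0 0; 0 -2 0; 0 0 1]
T2·T1 = [3 0 0; 0 -2 6; 0 0 1]
T3·…·T1 = [-9 0 0; 0 -6 18; 0 0 1]
T4·…·T1 = [-9 12 -36; 0 -6 18; 0 0 1]
T5·…·T1 = [-9 12 -36; 9 -18 54; 0 0 1]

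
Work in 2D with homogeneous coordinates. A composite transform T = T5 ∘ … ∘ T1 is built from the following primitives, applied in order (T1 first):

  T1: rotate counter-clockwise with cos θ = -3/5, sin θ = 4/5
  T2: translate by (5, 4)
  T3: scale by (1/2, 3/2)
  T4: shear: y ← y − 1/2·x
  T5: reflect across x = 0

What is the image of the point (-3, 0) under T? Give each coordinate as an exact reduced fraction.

T(p) = (-17/5, 7/10)

T1 rotate counter-clockwise with cos θ = -3/5, sin θ = 4/5: (-3, 0) → (9/5, -12/5)
T2 translate by (5, 4): (9/5, -12/5) → (34/5, 8/5)
T3 scale by (1/2, 3/2): (34/5, 8/5) → (17/5, 12/5)
T4 shear: y ← y − 1/2·x: (17/5, 12/5) → (17/5, 7/10)
T5 reflect across x = 0: (17/5, 7/10) → (-17/5, 7/10)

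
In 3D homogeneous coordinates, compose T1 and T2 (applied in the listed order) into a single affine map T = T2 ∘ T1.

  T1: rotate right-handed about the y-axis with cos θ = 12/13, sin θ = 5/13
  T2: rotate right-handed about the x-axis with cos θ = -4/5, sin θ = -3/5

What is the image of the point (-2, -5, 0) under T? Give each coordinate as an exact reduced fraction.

T(p) = (-24/13, 58/13, 31/13)

T1 rotate right-handed about the y-axis with cos θ = 12/13, sin θ = 5/13: (-2, -5, 0) → (-24/13, -5, 10/13)
T2 rotate right-handed about the x-axis with cos θ = -4/5, sin θ = -3/5: (-24/13, -5, 10/13) → (-24/13, 58/13, 31/13)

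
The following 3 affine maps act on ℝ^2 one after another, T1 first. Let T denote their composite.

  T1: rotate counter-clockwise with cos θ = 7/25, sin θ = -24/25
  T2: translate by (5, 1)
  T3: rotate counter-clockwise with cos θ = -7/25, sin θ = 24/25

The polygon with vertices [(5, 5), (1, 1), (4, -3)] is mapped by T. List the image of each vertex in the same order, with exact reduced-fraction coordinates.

T1 rotate counter-clockwise with cos θ = 7/25, sin θ = -24/25: (5, 5) → (31/5, -17/5); (1, 1) → (31/25, -17/25); (4, -3) → (-44/25, -117/25)
T2 translate by (5, 1): (31/5, -17/5) → (56/5, -12/5); (31/25, -17/25) → (156/25, 8/25); (-44/25, -117/25) → (81/25, -92/25)
T3 rotate counter-clockwise with cos θ = -7/25, sin θ = 24/25: (56/5, -12/5) → (-104/125, 1428/125); (156/25, 8/25) → (-1284/625, 3688/625); (81/25, -92/25) → (1641/625, 2588/625)

image vertices: (-104/125, 1428/125), (-1284/625, 3688/625), (1641/625, 2588/625)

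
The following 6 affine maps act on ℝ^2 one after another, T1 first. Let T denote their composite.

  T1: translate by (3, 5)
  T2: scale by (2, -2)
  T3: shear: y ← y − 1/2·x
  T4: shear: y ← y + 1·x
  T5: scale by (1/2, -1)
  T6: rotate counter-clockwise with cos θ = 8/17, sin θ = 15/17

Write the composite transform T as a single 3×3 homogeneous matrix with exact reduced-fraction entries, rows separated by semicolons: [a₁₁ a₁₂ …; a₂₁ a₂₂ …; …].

T = [23/17 -30/17 -81/17; 7/17 16/17 101/17; 0 0 1]

T1 = [1 0 3; 0 1 5; 0 0 1]
T2·T1 = [2 0 6; 0 -2 -10; 0 0 1]
T3·…·T1 = [2 0 6; -1 -2 -13; 0 0 1]
T4·…·T1 = [2 0 6; 1 -2 -7; 0 0 1]
T5·…·T1 = [1 0 3; -1 2 7; 0 0 1]
T6·…·T1 = [23/17 -30/17 -81/17; 7/17 16/17 101/17; 0 0 1]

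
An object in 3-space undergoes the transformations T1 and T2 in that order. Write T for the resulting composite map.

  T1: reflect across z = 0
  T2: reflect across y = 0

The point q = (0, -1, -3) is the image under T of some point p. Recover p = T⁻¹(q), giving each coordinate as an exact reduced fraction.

T1 = [1 0 0 0; 0 1 0 0; 0 0 -1 0; 0 0 0 1]
T2·T1 = [1 0 0 0; 0 -1 0 0; 0 0 -1 0; 0 0 0 1]
det M = 1; M⁻¹ = [1 0 0 0; 0 -1 0 0; 0 0 -1 0; 0 0 0 1]
M⁻¹ · (0, -1, -3)ᵀ = (0, 1, 3)ᵀ

p = (0, 1, 3)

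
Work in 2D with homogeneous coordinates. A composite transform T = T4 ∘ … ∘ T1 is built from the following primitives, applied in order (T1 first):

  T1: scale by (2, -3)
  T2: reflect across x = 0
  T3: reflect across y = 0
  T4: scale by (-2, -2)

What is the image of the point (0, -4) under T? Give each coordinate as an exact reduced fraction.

T1 scale by (2, -3): (0, -4) → (0, 12)
T2 reflect across x = 0: (0, 12) → (0, 12)
T3 reflect across y = 0: (0, 12) → (0, -12)
T4 scale by (-2, -2): (0, -12) → (0, 24)

T(p) = (0, 24)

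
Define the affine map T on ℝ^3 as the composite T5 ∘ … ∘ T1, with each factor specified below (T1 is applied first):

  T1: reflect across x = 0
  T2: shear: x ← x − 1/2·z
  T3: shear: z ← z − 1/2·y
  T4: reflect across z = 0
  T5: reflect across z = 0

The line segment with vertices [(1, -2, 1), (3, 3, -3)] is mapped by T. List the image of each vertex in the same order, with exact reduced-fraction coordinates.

T1 reflect across x = 0: (1, -2, 1) → (-1, -2, 1); (3, 3, -3) → (-3, 3, -3)
T2 shear: x ← x − 1/2·z: (-1, -2, 1) → (-3/2, -2, 1); (-3, 3, -3) → (-3/2, 3, -3)
T3 shear: z ← z − 1/2·y: (-3/2, -2, 1) → (-3/2, -2, 2); (-3/2, 3, -3) → (-3/2, 3, -9/2)
T4 reflect across z = 0: (-3/2, -2, 2) → (-3/2, -2, -2); (-3/2, 3, -9/2) → (-3/2, 3, 9/2)
T5 reflect across z = 0: (-3/2, -2, -2) → (-3/2, -2, 2); (-3/2, 3, 9/2) → (-3/2, 3, -9/2)

image vertices: (-3/2, -2, 2), (-3/2, 3, -9/2)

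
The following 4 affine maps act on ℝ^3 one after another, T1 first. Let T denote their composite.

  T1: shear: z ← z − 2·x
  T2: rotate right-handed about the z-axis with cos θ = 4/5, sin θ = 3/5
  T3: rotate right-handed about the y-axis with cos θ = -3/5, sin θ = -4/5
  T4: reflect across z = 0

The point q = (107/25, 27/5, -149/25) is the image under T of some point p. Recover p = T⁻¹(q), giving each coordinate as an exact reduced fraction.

p = (5, 3, 3)

T1 = [1 0 0 0; 0 1 0 0; -2 0 1 0; 0 0 0 1]
T2·T1 = [4/5 -3/5 0 0; 3/5 4/5 0 0; -2 0 1 0; 0 0 0 1]
T3·…·T1 = [28/25 9/25 -4/5 0; 3/5 4/5 0 0; 46/25 -12/25 -3/5 0; 0 0 0 1]
T4·…·T1 = [28/25 9/25 -4/5 0; 3/5 4/5 0 0; -46/25 12/25 3/5 0; 0 0 0 1]
det M = -1; M⁻¹ = [-12/25 3/5 -16/25 0; 9/25 4/5 12/25 0; -44/25 6/5 -17/25 0; 0 0 0 1]
M⁻¹ · (107/25, 27/5, -149/25)ᵀ = (5, 3, 3)ᵀ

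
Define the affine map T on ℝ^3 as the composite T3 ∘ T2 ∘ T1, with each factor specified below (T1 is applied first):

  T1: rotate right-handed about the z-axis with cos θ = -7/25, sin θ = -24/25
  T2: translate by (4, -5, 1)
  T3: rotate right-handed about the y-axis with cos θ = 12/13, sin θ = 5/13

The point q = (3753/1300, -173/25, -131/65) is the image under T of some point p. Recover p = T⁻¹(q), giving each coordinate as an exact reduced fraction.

T1 = [-7/25 24/25 0 0; -24/25 -7/25 0 0; 0 0 1 0; 0 0 0 1]
T2·T1 = [-7/25 24/25 0 4; -24/25 -7/25 0 -5; 0 0 1 1; 0 0 0 1]
T3·…·T1 = [-84/325 288/325 5/13 53/13; -24/25 -7/25 0 -5; 7/65 -24/65 12/13 -8/13; 0 0 0 1]
det M = 1; M⁻¹ = [-84/325 -24/25 7/65 -92/25; 288/325 -7/25 -24/65 -131/25; 5/13 0 12/13 -1; 0 0 0 1]
M⁻¹ · (3753/1300, -173/25, -131/65)ᵀ = (2, 0, -7/4)ᵀ

p = (2, 0, -7/4)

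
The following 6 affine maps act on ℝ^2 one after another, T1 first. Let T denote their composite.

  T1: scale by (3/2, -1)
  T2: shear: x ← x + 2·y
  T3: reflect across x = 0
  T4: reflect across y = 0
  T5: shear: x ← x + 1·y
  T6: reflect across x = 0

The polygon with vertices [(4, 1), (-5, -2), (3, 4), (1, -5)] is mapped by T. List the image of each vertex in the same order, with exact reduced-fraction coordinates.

T1 scale by (3/2, -1): (4, 1) → (6, -1); (-5, -2) → (-15/2, 2); (3, 4) → (9/2, -4); (1, -5) → (3/2, 5)
T2 shear: x ← x + 2·y: (6, -1) → (4, -1); (-15/2, 2) → (-7/2, 2); (9/2, -4) → (-7/2, -4); (3/2, 5) → (23/2, 5)
T3 reflect across x = 0: (4, -1) → (-4, -1); (-7/2, 2) → (7/2, 2); (-7/2, -4) → (7/2, -4); (23/2, 5) → (-23/2, 5)
T4 reflect across y = 0: (-4, -1) → (-4, 1); (7/2, 2) → (7/2, -2); (7/2, -4) → (7/2, 4); (-23/2, 5) → (-23/2, -5)
T5 shear: x ← x + 1·y: (-4, 1) → (-3, 1); (7/2, -2) → (3/2, -2); (7/2, 4) → (15/2, 4); (-23/2, -5) → (-33/2, -5)
T6 reflect across x = 0: (-3, 1) → (3, 1); (3/2, -2) → (-3/2, -2); (15/2, 4) → (-15/2, 4); (-33/2, -5) → (33/2, -5)

image vertices: (3, 1), (-3/2, -2), (-15/2, 4), (33/2, -5)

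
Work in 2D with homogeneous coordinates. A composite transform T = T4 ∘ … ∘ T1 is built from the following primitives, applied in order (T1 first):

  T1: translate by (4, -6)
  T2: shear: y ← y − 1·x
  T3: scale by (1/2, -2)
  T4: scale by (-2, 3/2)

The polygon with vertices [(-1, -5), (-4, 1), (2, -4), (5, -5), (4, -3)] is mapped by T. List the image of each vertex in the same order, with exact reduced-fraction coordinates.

image vertices: (-3, 42), (0, 15), (-6, 48), (-9, 60), (-8, 51)

T1 translate by (4, -6): (-1, -5) → (3, -11); (-4, 1) → (0, -5); (2, -4) → (6, -10); (5, -5) → (9, -11); (4, -3) → (8, -9)
T2 shear: y ← y − 1·x: (3, -11) → (3, -14); (0, -5) → (0, -5); (6, -10) → (6, -16); (9, -11) → (9, -20); (8, -9) → (8, -17)
T3 scale by (1/2, -2): (3, -14) → (3/2, 28); (0, -5) → (0, 10); (6, -16) → (3, 32); (9, -20) → (9/2, 40); (8, -17) → (4, 34)
T4 scale by (-2, 3/2): (3/2, 28) → (-3, 42); (0, 10) → (0, 15); (3, 32) → (-6, 48); (9/2, 40) → (-9, 60); (4, 34) → (-8, 51)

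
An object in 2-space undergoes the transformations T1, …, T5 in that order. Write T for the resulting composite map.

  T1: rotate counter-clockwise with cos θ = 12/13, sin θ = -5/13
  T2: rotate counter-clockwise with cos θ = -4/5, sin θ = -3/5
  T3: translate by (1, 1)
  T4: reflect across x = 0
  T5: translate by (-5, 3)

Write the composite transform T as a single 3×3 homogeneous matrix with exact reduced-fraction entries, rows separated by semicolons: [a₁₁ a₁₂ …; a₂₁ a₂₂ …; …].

T = [63/65 -16/65 -6; -16/65 -63/65 4; 0 0 1]

T1 = [12/13 5/13 0; -5/13 12/13 0; 0 0 1]
T2·T1 = [-63/65 16/65 0; -16/65 -63/65 0; 0 0 1]
T3·…·T1 = [-63/65 16/65 1; -16/65 -63/65 1; 0 0 1]
T4·…·T1 = [63/65 -16/65 -1; -16/65 -63/65 1; 0 0 1]
T5·…·T1 = [63/65 -16/65 -6; -16/65 -63/65 4; 0 0 1]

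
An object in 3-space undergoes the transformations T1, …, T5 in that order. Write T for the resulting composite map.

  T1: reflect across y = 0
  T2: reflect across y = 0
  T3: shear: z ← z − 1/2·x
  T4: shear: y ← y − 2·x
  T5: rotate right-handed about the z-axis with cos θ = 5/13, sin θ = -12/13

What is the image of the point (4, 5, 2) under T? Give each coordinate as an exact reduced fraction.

T1 reflect across y = 0: (4, 5, 2) → (4, -5, 2)
T2 reflect across y = 0: (4, -5, 2) → (4, 5, 2)
T3 shear: z ← z − 1/2·x: (4, 5, 2) → (4, 5, 0)
T4 shear: y ← y − 2·x: (4, 5, 0) → (4, -3, 0)
T5 rotate right-handed about the z-axis with cos θ = 5/13, sin θ = -12/13: (4, -3, 0) → (-16/13, -63/13, 0)

T(p) = (-16/13, -63/13, 0)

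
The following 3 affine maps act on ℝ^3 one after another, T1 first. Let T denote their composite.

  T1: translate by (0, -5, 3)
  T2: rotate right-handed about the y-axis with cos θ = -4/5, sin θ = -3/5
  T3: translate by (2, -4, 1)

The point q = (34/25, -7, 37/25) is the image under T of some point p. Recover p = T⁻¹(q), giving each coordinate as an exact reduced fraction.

p = (4/5, 2, -3)

T1 = [1 0 0 0; 0 1 0 -5; 0 0 1 3; 0 0 0 1]
T2·T1 = [-4/5 0 -3/5 -9/5; 0 1 0 -5; 3/5 0 -4/5 -12/5; 0 0 0 1]
T3·…·T1 = [-4/5 0 -3/5 1/5; 0 1 0 -9; 3/5 0 -4/5 -7/5; 0 0 0 1]
det M = 1; M⁻¹ = [-4/5 0 3/5 1; 0 1 0 9; -3/5 0 -4/5 -1; 0 0 0 1]
M⁻¹ · (34/25, -7, 37/25)ᵀ = (4/5, 2, -3)ᵀ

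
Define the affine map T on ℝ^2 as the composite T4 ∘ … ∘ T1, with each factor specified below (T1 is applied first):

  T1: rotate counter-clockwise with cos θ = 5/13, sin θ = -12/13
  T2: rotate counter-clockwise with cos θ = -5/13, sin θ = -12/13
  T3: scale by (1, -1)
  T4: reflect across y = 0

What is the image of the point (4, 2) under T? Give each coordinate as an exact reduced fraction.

T1 rotate counter-clockwise with cos θ = 5/13, sin θ = -12/13: (4, 2) → (44/13, -38/13)
T2 rotate counter-clockwise with cos θ = -5/13, sin θ = -12/13: (44/13, -38/13) → (-4, -2)
T3 scale by (1, -1): (-4, -2) → (-4, 2)
T4 reflect across y = 0: (-4, 2) → (-4, -2)

T(p) = (-4, -2)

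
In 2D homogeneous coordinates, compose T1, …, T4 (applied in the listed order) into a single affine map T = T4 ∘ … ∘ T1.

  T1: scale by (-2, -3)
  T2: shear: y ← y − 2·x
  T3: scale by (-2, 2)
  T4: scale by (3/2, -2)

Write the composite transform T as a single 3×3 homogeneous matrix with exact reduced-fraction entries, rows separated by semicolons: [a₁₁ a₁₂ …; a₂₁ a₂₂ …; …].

T = [6 0 0; -16 12 0; 0 0 1]

T1 = [-2 0 0; 0 -3 0; 0 0 1]
T2·T1 = [-2 0 0; 4 -3 0; 0 0 1]
T3·…·T1 = [4 0 0; 8 -6 0; 0 0 1]
T4·…·T1 = [6 0 0; -16 12 0; 0 0 1]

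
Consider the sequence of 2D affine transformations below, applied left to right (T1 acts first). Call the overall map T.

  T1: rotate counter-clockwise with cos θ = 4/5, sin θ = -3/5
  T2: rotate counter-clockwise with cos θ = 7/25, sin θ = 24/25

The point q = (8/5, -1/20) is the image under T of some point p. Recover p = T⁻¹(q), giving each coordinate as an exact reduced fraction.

T1 = [4/5 3/5 0; -3/5 4/5 0; 0 0 1]
T2·T1 = [4/5 -3/5 0; 3/5 4/5 0; 0 0 1]
det M = 1; M⁻¹ = [4/5 3/5 0; -3/5 4/5 0; 0 0 1]
M⁻¹ · (8/5, -1/20)ᵀ = (5/4, -1)ᵀ

p = (5/4, -1)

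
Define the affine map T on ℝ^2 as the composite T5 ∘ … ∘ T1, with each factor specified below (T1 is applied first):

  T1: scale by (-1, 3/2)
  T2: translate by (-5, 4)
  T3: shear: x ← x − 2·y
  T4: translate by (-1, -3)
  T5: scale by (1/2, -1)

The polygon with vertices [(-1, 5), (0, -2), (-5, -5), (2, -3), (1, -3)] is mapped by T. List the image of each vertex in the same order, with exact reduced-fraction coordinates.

T1 scale by (-1, 3/2): (-1, 5) → (1, 15/2); (0, -2) → (0, -3); (-5, -5) → (5, -15/2); (2, -3) → (-2, -9/2); (1, -3) → (-1, -9/2)
T2 translate by (-5, 4): (1, 15/2) → (-4, 23/2); (0, -3) → (-5, 1); (5, -15/2) → (0, -7/2); (-2, -9/2) → (-7, -1/2); (-1, -9/2) → (-6, -1/2)
T3 shear: x ← x − 2·y: (-4, 23/2) → (-27, 23/2); (-5, 1) → (-7, 1); (0, -7/2) → (7, -7/2); (-7, -1/2) → (-6, -1/2); (-6, -1/2) → (-5, -1/2)
T4 translate by (-1, -3): (-27, 23/2) → (-28, 17/2); (-7, 1) → (-8, -2); (7, -7/2) → (6, -13/2); (-6, -1/2) → (-7, -7/2); (-5, -1/2) → (-6, -7/2)
T5 scale by (1/2, -1): (-28, 17/2) → (-14, -17/2); (-8, -2) → (-4, 2); (6, -13/2) → (3, 13/2); (-7, -7/2) → (-7/2, 7/2); (-6, -7/2) → (-3, 7/2)

image vertices: (-14, -17/2), (-4, 2), (3, 13/2), (-7/2, 7/2), (-3, 7/2)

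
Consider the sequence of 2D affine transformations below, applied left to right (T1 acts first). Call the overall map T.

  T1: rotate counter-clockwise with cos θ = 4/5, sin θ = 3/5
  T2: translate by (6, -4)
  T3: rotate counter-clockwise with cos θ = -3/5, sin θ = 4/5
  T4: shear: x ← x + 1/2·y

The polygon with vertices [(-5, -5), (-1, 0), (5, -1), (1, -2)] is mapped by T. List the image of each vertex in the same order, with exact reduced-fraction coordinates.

T1 rotate counter-clockwise with cos θ = 4/5, sin θ = 3/5: (-5, -5) → (-1, -7); (-1, 0) → (-4/5, -3/5); (5, -1) → (23/5, 11/5); (1, -2) → (2, -1)
T2 translate by (6, -4): (-1, -7) → (5, -11); (-4/5, -3/5) → (26/5, -23/5); (23/5, 11/5) → (53/5, -9/5); (2, -1) → (8, -5)
T3 rotate counter-clockwise with cos θ = -3/5, sin θ = 4/5: (5, -11) → (29/5, 53/5); (26/5, -23/5) → (14/25, 173/25); (53/5, -9/5) → (-123/25, 239/25); (8, -5) → (-4/5, 47/5)
T4 shear: x ← x + 1/2·y: (29/5, 53/5) → (111/10, 53/5); (14/25, 173/25) → (201/50, 173/25); (-123/25, 239/25) → (-7/50, 239/25); (-4/5, 47/5) → (39/10, 47/5)

image vertices: (111/10, 53/5), (201/50, 173/25), (-7/50, 239/25), (39/10, 47/5)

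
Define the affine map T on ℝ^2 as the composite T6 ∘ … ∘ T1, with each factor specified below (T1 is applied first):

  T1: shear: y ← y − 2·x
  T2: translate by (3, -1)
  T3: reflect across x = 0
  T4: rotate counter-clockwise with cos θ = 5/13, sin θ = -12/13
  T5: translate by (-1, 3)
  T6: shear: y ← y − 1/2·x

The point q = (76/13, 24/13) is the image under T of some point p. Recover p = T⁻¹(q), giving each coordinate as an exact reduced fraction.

T1 = [1 0 0; -2 1 0; 0 0 1]
T2·T1 = [1 0 3; -2 1 -1; 0 0 1]
T3·…·T1 = [-1 0 -3; -2 1 -1; 0 0 1]
T4·…·T1 = [-29/13 12/13 -27/13; 2/13 5/13 31/13; 0 0 1]
T5·…·T1 = [-29/13 12/13 -40/13; 2/13 5/13 70/13; 0 0 1]
T6·…·T1 = [-29/13 12/13 -40/13; 33/26 -1/13 90/13; 0 0 1]
det M = -1; M⁻¹ = [1/13 12/13 -80/13; 33/26 29/13 -150/13; 0 0 1]
M⁻¹ · (76/13, 24/13)ᵀ = (-4, 0)ᵀ

p = (-4, 0)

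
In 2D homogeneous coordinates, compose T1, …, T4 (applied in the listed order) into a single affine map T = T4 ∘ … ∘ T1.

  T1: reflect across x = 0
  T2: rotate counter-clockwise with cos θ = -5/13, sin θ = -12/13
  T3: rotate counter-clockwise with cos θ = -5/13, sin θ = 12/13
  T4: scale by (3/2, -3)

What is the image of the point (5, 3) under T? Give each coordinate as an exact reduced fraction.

T(p) = (-15/2, -9)

T1 reflect across x = 0: (5, 3) → (-5, 3)
T2 rotate counter-clockwise with cos θ = -5/13, sin θ = -12/13: (-5, 3) → (61/13, 45/13)
T3 rotate counter-clockwise with cos θ = -5/13, sin θ = 12/13: (61/13, 45/13) → (-5, 3)
T4 scale by (3/2, -3): (-5, 3) → (-15/2, -9)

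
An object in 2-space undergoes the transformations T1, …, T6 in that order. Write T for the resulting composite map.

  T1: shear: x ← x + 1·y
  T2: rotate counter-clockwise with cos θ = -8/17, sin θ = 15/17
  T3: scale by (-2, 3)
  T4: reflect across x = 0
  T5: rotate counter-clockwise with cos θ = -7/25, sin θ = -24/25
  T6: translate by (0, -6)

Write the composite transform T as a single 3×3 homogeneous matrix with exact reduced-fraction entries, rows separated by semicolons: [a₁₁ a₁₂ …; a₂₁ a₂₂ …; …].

T1 = [1 1 0; 0 1 0; 0 0 1]
T2·T1 = [-8/17 -23/17 0; 15/17 7/17 0; 0 0 1]
T3·…·T1 = [16/17 46/17 0; 45/17 21/17 0; 0 0 1]
T4·…·T1 = [-16/17 -46/17 0; 45/17 21/17 0; 0 0 1]
T5·…·T1 = [1192/425 826/425 0; 69/425 957/425 0; 0 0 1]
T6·…·T1 = [1192/425 826/425 0; 69/425 957/425 -6; 0 0 1]

T = [1192/425 826/425 0; 69/425 957/425 -6; 0 0 1]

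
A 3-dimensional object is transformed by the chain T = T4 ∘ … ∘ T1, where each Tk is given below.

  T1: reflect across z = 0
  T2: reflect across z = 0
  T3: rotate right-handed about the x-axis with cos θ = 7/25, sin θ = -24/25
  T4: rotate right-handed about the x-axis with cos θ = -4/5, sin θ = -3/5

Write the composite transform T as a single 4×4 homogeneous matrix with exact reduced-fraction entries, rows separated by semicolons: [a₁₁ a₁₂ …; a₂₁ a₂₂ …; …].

T = [1 0 0 0; 0 -4/5 -3/5 0; 0 3/5 -4/5 0; 0 0 0 1]

T1 = [1 0 0 0; 0 1 0 0; 0 0 -1 0; 0 0 0 1]
T2·T1 = [1 0 0 0; 0 1 0 0; 0 0 1 0; 0 0 0 1]
T3·…·T1 = [1 0 0 0; 0 7/25 24/25 0; 0 -24/25 7/25 0; 0 0 0 1]
T4·…·T1 = [1 0 0 0; 0 -4/5 -3/5 0; 0 3/5 -4/5 0; 0 0 0 1]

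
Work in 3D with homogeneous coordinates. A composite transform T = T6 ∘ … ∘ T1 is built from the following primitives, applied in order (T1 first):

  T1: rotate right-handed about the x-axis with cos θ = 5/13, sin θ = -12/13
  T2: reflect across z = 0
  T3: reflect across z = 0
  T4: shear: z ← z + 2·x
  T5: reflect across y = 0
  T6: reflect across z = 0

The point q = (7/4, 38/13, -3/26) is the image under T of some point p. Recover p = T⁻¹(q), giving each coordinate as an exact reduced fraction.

p = (7/4, 2, -4)

T1 = [1 0 0 0; 0 5/13 12/13 0; 0 -12/13 5/13 0; 0 0 0 1]
T2·T1 = [1 0 0 0; 0 5/13 12/13 0; 0 12/13 -5/13 0; 0 0 0 1]
T3·…·T1 = [1 0 0 0; 0 5/13 12/13 0; 0 -12/13 5/13 0; 0 0 0 1]
T4·…·T1 = [1 0 0 0; 0 5/13 12/13 0; 2 -12/13 5/13 0; 0 0 0 1]
T5·…·T1 = [1 0 0 0; 0 -5/13 -12/13 0; 2 -12/13 5/13 0; 0 0 0 1]
T6·…·T1 = [1 0 0 0; 0 -5/13 -12/13 0; -2 12/13 -5/13 0; 0 0 0 1]
det M = 1; M⁻¹ = [1 0 0 0; 24/13 -5/13 12/13 0; -10/13 -12/13 -5/13 0; 0 0 0 1]
M⁻¹ · (7/4, 38/13, -3/26)ᵀ = (7/4, 2, -4)ᵀ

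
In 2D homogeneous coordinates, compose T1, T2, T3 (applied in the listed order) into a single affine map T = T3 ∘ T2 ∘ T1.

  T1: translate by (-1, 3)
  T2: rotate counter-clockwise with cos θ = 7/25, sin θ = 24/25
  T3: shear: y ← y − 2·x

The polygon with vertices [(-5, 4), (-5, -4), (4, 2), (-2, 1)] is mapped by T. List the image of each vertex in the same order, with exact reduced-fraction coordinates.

T1 translate by (-1, 3): (-5, 4) → (-6, 7); (-5, -4) → (-6, -1); (4, 2) → (3, 5); (-2, 1) → (-3, 4)
T2 rotate counter-clockwise with cos θ = 7/25, sin θ = 24/25: (-6, 7) → (-42/5, -19/5); (-6, -1) → (-18/25, -151/25); (3, 5) → (-99/25, 107/25); (-3, 4) → (-117/25, -44/25)
T3 shear: y ← y − 2·x: (-42/5, -19/5) → (-42/5, 13); (-18/25, -151/25) → (-18/25, -23/5); (-99/25, 107/25) → (-99/25, 61/5); (-117/25, -44/25) → (-117/25, 38/5)

image vertices: (-42/5, 13), (-18/25, -23/5), (-99/25, 61/5), (-117/25, 38/5)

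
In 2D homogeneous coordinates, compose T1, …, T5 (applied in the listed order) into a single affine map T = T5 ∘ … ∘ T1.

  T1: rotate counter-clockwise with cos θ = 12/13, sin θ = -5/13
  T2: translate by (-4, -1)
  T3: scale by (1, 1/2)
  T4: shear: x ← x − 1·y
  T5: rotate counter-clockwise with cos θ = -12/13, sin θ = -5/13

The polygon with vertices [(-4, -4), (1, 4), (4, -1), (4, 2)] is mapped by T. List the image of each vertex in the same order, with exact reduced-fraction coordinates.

T1 rotate counter-clockwise with cos θ = 12/13, sin θ = -5/13: (-4, -4) → (-68/13, -28/13); (1, 4) → (32/13, 43/13); (4, -1) → (43/13, -32/13); (4, 2) → (58/13, 4/13)
T2 translate by (-4, -1): (-68/13, -28/13) → (-120/13, -41/13); (32/13, 43/13) → (-20/13, 30/13); (43/13, -32/13) → (-9/13, -45/13); (58/13, 4/13) → (6/13, -9/13)
T3 scale by (1, 1/2): (-120/13, -41/13) → (-120/13, -41/26); (-20/13, 30/13) → (-20/13, 15/13); (-9/13, -45/13) → (-9/13, -45/26); (6/13, -9/13) → (6/13, -9/26)
T4 shear: x ← x − 1·y: (-120/13, -41/26) → (-199/26, -41/26); (-20/13, 15/13) → (-35/13, 15/13); (-9/13, -45/26) → (27/26, -45/26); (6/13, -9/26) → (21/26, -9/26)
T5 rotate counter-clockwise with cos θ = -12/13, sin θ = -5/13: (-199/26, -41/26) → (2183/338, 1487/338); (-35/13, 15/13) → (495/169, -5/169); (27/26, -45/26) → (-549/338, 405/338); (21/26, -9/26) → (-297/338, 3/338)

image vertices: (2183/338, 1487/338), (495/169, -5/169), (-549/338, 405/338), (-297/338, 3/338)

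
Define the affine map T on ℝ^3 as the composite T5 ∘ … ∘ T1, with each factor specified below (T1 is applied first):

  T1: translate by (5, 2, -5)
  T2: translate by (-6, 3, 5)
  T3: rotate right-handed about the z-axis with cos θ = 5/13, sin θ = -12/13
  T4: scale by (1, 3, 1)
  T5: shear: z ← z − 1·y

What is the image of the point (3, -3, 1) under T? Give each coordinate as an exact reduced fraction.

T(p) = (34/13, -42/13, 55/13)

T1 translate by (5, 2, -5): (3, -3, 1) → (8, -1, -4)
T2 translate by (-6, 3, 5): (8, -1, -4) → (2, 2, 1)
T3 rotate right-handed about the z-axis with cos θ = 5/13, sin θ = -12/13: (2, 2, 1) → (34/13, -14/13, 1)
T4 scale by (1, 3, 1): (34/13, -14/13, 1) → (34/13, -42/13, 1)
T5 shear: z ← z − 1·y: (34/13, -42/13, 1) → (34/13, -42/13, 55/13)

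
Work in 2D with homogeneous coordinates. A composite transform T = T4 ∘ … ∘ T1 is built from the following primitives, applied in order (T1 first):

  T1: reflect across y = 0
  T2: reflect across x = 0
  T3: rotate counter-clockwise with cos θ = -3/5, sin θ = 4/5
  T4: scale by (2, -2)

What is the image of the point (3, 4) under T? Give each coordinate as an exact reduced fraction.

T1 reflect across y = 0: (3, 4) → (3, -4)
T2 reflect across x = 0: (3, -4) → (-3, -4)
T3 rotate counter-clockwise with cos θ = -3/5, sin θ = 4/5: (-3, -4) → (5, 0)
T4 scale by (2, -2): (5, 0) → (10, 0)

T(p) = (10, 0)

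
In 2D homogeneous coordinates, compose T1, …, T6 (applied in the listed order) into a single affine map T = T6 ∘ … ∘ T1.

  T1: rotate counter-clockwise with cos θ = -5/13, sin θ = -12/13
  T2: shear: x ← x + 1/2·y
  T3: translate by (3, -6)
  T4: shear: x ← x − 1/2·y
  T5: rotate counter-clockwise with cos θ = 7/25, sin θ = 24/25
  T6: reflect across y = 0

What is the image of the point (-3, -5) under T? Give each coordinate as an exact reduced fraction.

T(p) = (639/325, -673/325)

T1 rotate counter-clockwise with cos θ = -5/13, sin θ = -12/13: (-3, -5) → (-45/13, 61/13)
T2 shear: x ← x + 1/2·y: (-45/13, 61/13) → (-29/26, 61/13)
T3 translate by (3, -6): (-29/26, 61/13) → (49/26, -17/13)
T4 shear: x ← x − 1/2·y: (49/26, -17/13) → (33/13, -17/13)
T5 rotate counter-clockwise with cos θ = 7/25, sin θ = 24/25: (33/13, -17/13) → (639/325, 673/325)
T6 reflect across y = 0: (639/325, 673/325) → (639/325, -673/325)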